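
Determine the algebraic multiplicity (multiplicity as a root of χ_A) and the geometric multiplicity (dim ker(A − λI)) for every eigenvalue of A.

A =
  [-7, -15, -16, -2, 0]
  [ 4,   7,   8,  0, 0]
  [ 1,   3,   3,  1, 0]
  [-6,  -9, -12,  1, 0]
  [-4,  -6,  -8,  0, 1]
λ = 1: alg = 5, geom = 3

Step 1 — factor the characteristic polynomial to read off the algebraic multiplicities:
  χ_A(x) = (x - 1)^5

Step 2 — compute geometric multiplicities via the rank-nullity identity g(λ) = n − rank(A − λI):
  rank(A − (1)·I) = 2, so dim ker(A − (1)·I) = n − 2 = 3

Summary:
  λ = 1: algebraic multiplicity = 5, geometric multiplicity = 3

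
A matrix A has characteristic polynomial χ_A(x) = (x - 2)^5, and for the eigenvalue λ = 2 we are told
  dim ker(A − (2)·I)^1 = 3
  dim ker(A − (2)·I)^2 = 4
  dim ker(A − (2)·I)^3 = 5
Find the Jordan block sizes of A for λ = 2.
Block sizes for λ = 2: [3, 1, 1]

From the dimensions of kernels of powers, the number of Jordan blocks of size at least j is d_j − d_{j−1} where d_j = dim ker(N^j) (with d_0 = 0). Computing the differences gives [3, 1, 1].
The number of blocks of size exactly k is (#blocks of size ≥ k) − (#blocks of size ≥ k + 1), so the partition is: 2 block(s) of size 1, 1 block(s) of size 3.
In nonincreasing order the block sizes are [3, 1, 1].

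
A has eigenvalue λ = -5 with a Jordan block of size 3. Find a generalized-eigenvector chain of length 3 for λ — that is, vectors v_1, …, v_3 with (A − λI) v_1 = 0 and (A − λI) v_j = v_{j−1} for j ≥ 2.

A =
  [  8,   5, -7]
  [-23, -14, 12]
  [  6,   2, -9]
A Jordan chain for λ = -5 of length 3:
v_1 = (12, -20, 8)ᵀ
v_2 = (13, -23, 6)ᵀ
v_3 = (1, 0, 0)ᵀ

Let N = A − (-5)·I. We want v_3 with N^3 v_3 = 0 but N^2 v_3 ≠ 0; then v_{j-1} := N · v_j for j = 3, …, 2.

Pick v_3 = (1, 0, 0)ᵀ.
Then v_2 = N · v_3 = (13, -23, 6)ᵀ.
Then v_1 = N · v_2 = (12, -20, 8)ᵀ.

Sanity check: (A − (-5)·I) v_1 = (0, 0, 0)ᵀ = 0. ✓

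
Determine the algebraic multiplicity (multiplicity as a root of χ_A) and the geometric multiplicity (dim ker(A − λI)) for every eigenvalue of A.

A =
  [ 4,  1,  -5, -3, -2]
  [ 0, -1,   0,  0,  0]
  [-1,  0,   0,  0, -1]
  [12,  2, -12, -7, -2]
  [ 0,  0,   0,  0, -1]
λ = -1: alg = 5, geom = 3

Step 1 — factor the characteristic polynomial to read off the algebraic multiplicities:
  χ_A(x) = (x + 1)^5

Step 2 — compute geometric multiplicities via the rank-nullity identity g(λ) = n − rank(A − λI):
  rank(A − (-1)·I) = 2, so dim ker(A − (-1)·I) = n − 2 = 3

Summary:
  λ = -1: algebraic multiplicity = 5, geometric multiplicity = 3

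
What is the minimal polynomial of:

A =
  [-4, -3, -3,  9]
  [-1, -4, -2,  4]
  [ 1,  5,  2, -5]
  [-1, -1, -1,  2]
x^3 + 3*x^2 + 3*x + 1

The characteristic polynomial is χ_A(x) = (x + 1)^4, so the eigenvalues are known. The minimal polynomial is
  m_A(x) = Π_λ (x − λ)^{k_λ}
where k_λ is the size of the *largest* Jordan block for λ (equivalently, the smallest k with (A − λI)^k v = 0 for every generalised eigenvector v of λ).

  λ = -1: largest Jordan block has size 3, contributing (x + 1)^3

So m_A(x) = (x + 1)^3 = x^3 + 3*x^2 + 3*x + 1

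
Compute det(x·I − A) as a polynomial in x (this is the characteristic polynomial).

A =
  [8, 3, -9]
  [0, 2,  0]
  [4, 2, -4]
x^3 - 6*x^2 + 12*x - 8

Expanding det(x·I − A) (e.g. by cofactor expansion or by noting that A is similar to its Jordan form J, which has the same characteristic polynomial as A) gives
  χ_A(x) = x^3 - 6*x^2 + 12*x - 8
which factors as (x - 2)^3. The eigenvalues (with algebraic multiplicities) are λ = 2 with multiplicity 3.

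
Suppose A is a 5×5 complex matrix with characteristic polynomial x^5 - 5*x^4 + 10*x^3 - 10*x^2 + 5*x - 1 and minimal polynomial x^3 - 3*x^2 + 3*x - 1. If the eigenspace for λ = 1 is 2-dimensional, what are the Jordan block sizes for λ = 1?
Block sizes for λ = 1: [3, 2]

Step 1 — from the characteristic polynomial, algebraic multiplicity of λ = 1 is 5. From dim ker(A − (1)·I) = 2, there are exactly 2 Jordan blocks for λ = 1.
Step 2 — from the minimal polynomial, the factor (x − 1)^3 tells us the largest block for λ = 1 has size 3.
Step 3 — with total size 5, 2 blocks, and largest block 3, the block sizes (in nonincreasing order) are [3, 2].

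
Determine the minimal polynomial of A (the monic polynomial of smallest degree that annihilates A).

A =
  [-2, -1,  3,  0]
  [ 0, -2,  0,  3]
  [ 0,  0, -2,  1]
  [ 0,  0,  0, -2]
x^2 + 4*x + 4

The characteristic polynomial is χ_A(x) = (x + 2)^4, so the eigenvalues are known. The minimal polynomial is
  m_A(x) = Π_λ (x − λ)^{k_λ}
where k_λ is the size of the *largest* Jordan block for λ (equivalently, the smallest k with (A − λI)^k v = 0 for every generalised eigenvector v of λ).

  λ = -2: largest Jordan block has size 2, contributing (x + 2)^2

So m_A(x) = (x + 2)^2 = x^2 + 4*x + 4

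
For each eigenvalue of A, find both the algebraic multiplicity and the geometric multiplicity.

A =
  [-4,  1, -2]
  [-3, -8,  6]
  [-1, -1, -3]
λ = -5: alg = 3, geom = 2

Step 1 — factor the characteristic polynomial to read off the algebraic multiplicities:
  χ_A(x) = (x + 5)^3

Step 2 — compute geometric multiplicities via the rank-nullity identity g(λ) = n − rank(A − λI):
  rank(A − (-5)·I) = 1, so dim ker(A − (-5)·I) = n − 1 = 2

Summary:
  λ = -5: algebraic multiplicity = 3, geometric multiplicity = 2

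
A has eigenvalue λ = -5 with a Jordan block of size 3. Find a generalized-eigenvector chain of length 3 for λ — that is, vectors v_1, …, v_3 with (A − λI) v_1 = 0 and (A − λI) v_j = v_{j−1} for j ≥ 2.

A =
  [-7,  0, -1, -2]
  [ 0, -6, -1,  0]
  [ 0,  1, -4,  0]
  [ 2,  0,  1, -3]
A Jordan chain for λ = -5 of length 3:
v_1 = (-1, 0, 0, 1)ᵀ
v_2 = (0, -1, 1, 0)ᵀ
v_3 = (0, 1, 0, 0)ᵀ

Let N = A − (-5)·I. We want v_3 with N^3 v_3 = 0 but N^2 v_3 ≠ 0; then v_{j-1} := N · v_j for j = 3, …, 2.

Pick v_3 = (0, 1, 0, 0)ᵀ.
Then v_2 = N · v_3 = (0, -1, 1, 0)ᵀ.
Then v_1 = N · v_2 = (-1, 0, 0, 1)ᵀ.

Sanity check: (A − (-5)·I) v_1 = (0, 0, 0, 0)ᵀ = 0. ✓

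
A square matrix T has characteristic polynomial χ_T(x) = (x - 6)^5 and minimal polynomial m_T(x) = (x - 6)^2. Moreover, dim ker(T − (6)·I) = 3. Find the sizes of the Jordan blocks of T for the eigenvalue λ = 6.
Block sizes for λ = 6: [2, 2, 1]

Step 1 — from the characteristic polynomial, algebraic multiplicity of λ = 6 is 5. From dim ker(T − (6)·I) = 3, there are exactly 3 Jordan blocks for λ = 6.
Step 2 — from the minimal polynomial, the factor (x − 6)^2 tells us the largest block for λ = 6 has size 2.
Step 3 — with total size 5, 3 blocks, and largest block 2, the block sizes (in nonincreasing order) are [2, 2, 1].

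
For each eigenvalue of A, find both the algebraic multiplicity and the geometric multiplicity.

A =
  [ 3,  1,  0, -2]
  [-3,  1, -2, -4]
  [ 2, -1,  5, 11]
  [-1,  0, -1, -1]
λ = 2: alg = 4, geom = 2

Step 1 — factor the characteristic polynomial to read off the algebraic multiplicities:
  χ_A(x) = (x - 2)^4

Step 2 — compute geometric multiplicities via the rank-nullity identity g(λ) = n − rank(A − λI):
  rank(A − (2)·I) = 2, so dim ker(A − (2)·I) = n − 2 = 2

Summary:
  λ = 2: algebraic multiplicity = 4, geometric multiplicity = 2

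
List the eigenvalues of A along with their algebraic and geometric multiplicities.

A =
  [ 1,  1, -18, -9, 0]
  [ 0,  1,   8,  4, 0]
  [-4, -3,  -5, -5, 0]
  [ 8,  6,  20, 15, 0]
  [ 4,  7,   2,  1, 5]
λ = 1: alg = 2, geom = 1; λ = 5: alg = 3, geom = 3

Step 1 — factor the characteristic polynomial to read off the algebraic multiplicities:
  χ_A(x) = (x - 5)^3*(x - 1)^2

Step 2 — compute geometric multiplicities via the rank-nullity identity g(λ) = n − rank(A − λI):
  rank(A − (1)·I) = 4, so dim ker(A − (1)·I) = n − 4 = 1
  rank(A − (5)·I) = 2, so dim ker(A − (5)·I) = n − 2 = 3

Summary:
  λ = 1: algebraic multiplicity = 2, geometric multiplicity = 1
  λ = 5: algebraic multiplicity = 3, geometric multiplicity = 3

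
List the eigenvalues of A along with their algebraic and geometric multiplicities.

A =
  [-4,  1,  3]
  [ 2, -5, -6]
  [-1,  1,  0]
λ = -3: alg = 3, geom = 2

Step 1 — factor the characteristic polynomial to read off the algebraic multiplicities:
  χ_A(x) = (x + 3)^3

Step 2 — compute geometric multiplicities via the rank-nullity identity g(λ) = n − rank(A − λI):
  rank(A − (-3)·I) = 1, so dim ker(A − (-3)·I) = n − 1 = 2

Summary:
  λ = -3: algebraic multiplicity = 3, geometric multiplicity = 2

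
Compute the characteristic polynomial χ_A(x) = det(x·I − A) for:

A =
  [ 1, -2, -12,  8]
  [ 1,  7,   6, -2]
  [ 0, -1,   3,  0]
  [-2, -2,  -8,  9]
x^4 - 20*x^3 + 150*x^2 - 500*x + 625

Expanding det(x·I − A) (e.g. by cofactor expansion or by noting that A is similar to its Jordan form J, which has the same characteristic polynomial as A) gives
  χ_A(x) = x^4 - 20*x^3 + 150*x^2 - 500*x + 625
which factors as (x - 5)^4. The eigenvalues (with algebraic multiplicities) are λ = 5 with multiplicity 4.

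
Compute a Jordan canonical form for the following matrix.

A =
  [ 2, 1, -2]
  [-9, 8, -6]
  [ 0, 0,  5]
J_2(5) ⊕ J_1(5)

The characteristic polynomial is
  det(x·I − A) = x^3 - 15*x^2 + 75*x - 125 = (x - 5)^3

Eigenvalues and multiplicities (the geometric multiplicity of λ is n − rank(A − λI), which equals the number of Jordan blocks for λ):
  λ = 5: algebraic multiplicity = 3, geometric multiplicity = 2

Determining the block sizes for each eigenvalue:
  λ = 5: 2 blocks summing to 3 forces exactly one block of size 2 and the rest size 1 → block sizes [2, 1]

Assembling the blocks gives a Jordan form
J =
  [5, 1, 0]
  [0, 5, 0]
  [0, 0, 5]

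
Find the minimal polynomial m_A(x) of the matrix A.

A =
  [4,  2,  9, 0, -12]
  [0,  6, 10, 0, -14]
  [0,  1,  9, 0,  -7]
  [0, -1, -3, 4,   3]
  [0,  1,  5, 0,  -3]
x^3 - 12*x^2 + 48*x - 64

The characteristic polynomial is χ_A(x) = (x - 4)^5, so the eigenvalues are known. The minimal polynomial is
  m_A(x) = Π_λ (x − λ)^{k_λ}
where k_λ is the size of the *largest* Jordan block for λ (equivalently, the smallest k with (A − λI)^k v = 0 for every generalised eigenvector v of λ).

  λ = 4: largest Jordan block has size 3, contributing (x − 4)^3

So m_A(x) = (x - 4)^3 = x^3 - 12*x^2 + 48*x - 64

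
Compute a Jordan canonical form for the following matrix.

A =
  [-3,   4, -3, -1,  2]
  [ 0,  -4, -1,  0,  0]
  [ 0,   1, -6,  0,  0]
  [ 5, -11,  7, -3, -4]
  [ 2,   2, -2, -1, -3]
J_3(-5) ⊕ J_2(-2)

The characteristic polynomial is
  det(x·I − A) = x^5 + 19*x^4 + 139*x^3 + 485*x^2 + 800*x + 500 = (x + 2)^2*(x + 5)^3

Eigenvalues and multiplicities (the geometric multiplicity of λ is n − rank(A − λI), which equals the number of Jordan blocks for λ):
  λ = -5: algebraic multiplicity = 3, geometric multiplicity = 1
  λ = -2: algebraic multiplicity = 2, geometric multiplicity = 1

Determining the block sizes for each eigenvalue:
  λ = -5: one block (gm = 1), so the single block has size am = 3 → block sizes [3]
  λ = -2: one block (gm = 1), so the single block has size am = 2 → block sizes [2]

Assembling the blocks gives a Jordan form
J =
  [-5,  1,  0,  0,  0]
  [ 0, -5,  1,  0,  0]
  [ 0,  0, -5,  0,  0]
  [ 0,  0,  0, -2,  1]
  [ 0,  0,  0,  0, -2]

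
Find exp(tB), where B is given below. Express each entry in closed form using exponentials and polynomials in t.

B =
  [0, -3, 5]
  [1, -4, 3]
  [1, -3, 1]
e^{tB} =
  [3*t^2*exp(-t)/2 + t*exp(-t) + exp(-t), -9*t^2*exp(-t)/2 - 3*t*exp(-t), 3*t^2*exp(-t) + 5*t*exp(-t)]
  [t^2*exp(-t)/2 + t*exp(-t), -3*t^2*exp(-t)/2 - 3*t*exp(-t) + exp(-t), t^2*exp(-t) + 3*t*exp(-t)]
  [t*exp(-t), -3*t*exp(-t), 2*t*exp(-t) + exp(-t)]

Strategy: write B = P · J · P⁻¹ where J is a Jordan canonical form, so e^{tB} = P · e^{tJ} · P⁻¹, and e^{tJ} can be computed block-by-block.

B has Jordan form
J =
  [-1,  1,  0]
  [ 0, -1,  1]
  [ 0,  0, -1]
(up to reordering of blocks).

Per-block formulas:
  For a 3×3 Jordan block J_3(-1): exp(t · J_3(-1)) = e^(-1t)·(I + t·N + (t^2/2)·N^2), where N is the 3×3 nilpotent shift.

After assembling e^{tJ} and conjugating by P, we get:

e^{tB} =
  [3*t^2*exp(-t)/2 + t*exp(-t) + exp(-t), -9*t^2*exp(-t)/2 - 3*t*exp(-t), 3*t^2*exp(-t) + 5*t*exp(-t)]
  [t^2*exp(-t)/2 + t*exp(-t), -3*t^2*exp(-t)/2 - 3*t*exp(-t) + exp(-t), t^2*exp(-t) + 3*t*exp(-t)]
  [t*exp(-t), -3*t*exp(-t), 2*t*exp(-t) + exp(-t)]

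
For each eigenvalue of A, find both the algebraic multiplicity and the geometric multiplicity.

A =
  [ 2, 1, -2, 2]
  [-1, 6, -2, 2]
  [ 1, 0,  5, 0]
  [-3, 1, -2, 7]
λ = 5: alg = 4, geom = 2

Step 1 — factor the characteristic polynomial to read off the algebraic multiplicities:
  χ_A(x) = (x - 5)^4

Step 2 — compute geometric multiplicities via the rank-nullity identity g(λ) = n − rank(A − λI):
  rank(A − (5)·I) = 2, so dim ker(A − (5)·I) = n − 2 = 2

Summary:
  λ = 5: algebraic multiplicity = 4, geometric multiplicity = 2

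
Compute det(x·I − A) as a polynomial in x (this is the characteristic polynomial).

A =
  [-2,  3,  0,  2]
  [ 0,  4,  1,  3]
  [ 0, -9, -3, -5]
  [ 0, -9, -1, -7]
x^4 + 8*x^3 + 24*x^2 + 32*x + 16

Expanding det(x·I − A) (e.g. by cofactor expansion or by noting that A is similar to its Jordan form J, which has the same characteristic polynomial as A) gives
  χ_A(x) = x^4 + 8*x^3 + 24*x^2 + 32*x + 16
which factors as (x + 2)^4. The eigenvalues (with algebraic multiplicities) are λ = -2 with multiplicity 4.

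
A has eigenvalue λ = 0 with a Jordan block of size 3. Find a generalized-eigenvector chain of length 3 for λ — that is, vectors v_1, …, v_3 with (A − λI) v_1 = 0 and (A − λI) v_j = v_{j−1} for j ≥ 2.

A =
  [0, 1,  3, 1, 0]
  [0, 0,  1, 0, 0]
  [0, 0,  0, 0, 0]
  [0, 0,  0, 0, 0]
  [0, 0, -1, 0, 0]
A Jordan chain for λ = 0 of length 3:
v_1 = (1, 0, 0, 0, 0)ᵀ
v_2 = (3, 1, 0, 0, -1)ᵀ
v_3 = (0, 0, 1, 0, 0)ᵀ

Let N = A − (0)·I. We want v_3 with N^3 v_3 = 0 but N^2 v_3 ≠ 0; then v_{j-1} := N · v_j for j = 3, …, 2.

Pick v_3 = (0, 0, 1, 0, 0)ᵀ.
Then v_2 = N · v_3 = (3, 1, 0, 0, -1)ᵀ.
Then v_1 = N · v_2 = (1, 0, 0, 0, 0)ᵀ.

Sanity check: (A − (0)·I) v_1 = (0, 0, 0, 0, 0)ᵀ = 0. ✓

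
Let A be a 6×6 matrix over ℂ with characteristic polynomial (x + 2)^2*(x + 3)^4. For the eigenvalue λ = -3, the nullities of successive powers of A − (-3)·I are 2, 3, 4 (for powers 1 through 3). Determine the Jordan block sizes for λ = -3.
Block sizes for λ = -3: [3, 1]

From the dimensions of kernels of powers, the number of Jordan blocks of size at least j is d_j − d_{j−1} where d_j = dim ker(N^j) (with d_0 = 0). Computing the differences gives [2, 1, 1].
The number of blocks of size exactly k is (#blocks of size ≥ k) − (#blocks of size ≥ k + 1), so the partition is: 1 block(s) of size 1, 1 block(s) of size 3.
In nonincreasing order the block sizes are [3, 1].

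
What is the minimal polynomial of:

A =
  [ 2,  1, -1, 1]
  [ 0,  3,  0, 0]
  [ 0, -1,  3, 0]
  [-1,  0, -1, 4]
x^2 - 6*x + 9

The characteristic polynomial is χ_A(x) = (x - 3)^4, so the eigenvalues are known. The minimal polynomial is
  m_A(x) = Π_λ (x − λ)^{k_λ}
where k_λ is the size of the *largest* Jordan block for λ (equivalently, the smallest k with (A − λI)^k v = 0 for every generalised eigenvector v of λ).

  λ = 3: largest Jordan block has size 2, contributing (x − 3)^2

So m_A(x) = (x - 3)^2 = x^2 - 6*x + 9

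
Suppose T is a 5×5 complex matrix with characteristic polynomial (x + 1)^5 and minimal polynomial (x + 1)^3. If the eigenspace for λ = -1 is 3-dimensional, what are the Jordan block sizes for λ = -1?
Block sizes for λ = -1: [3, 1, 1]

Step 1 — from the characteristic polynomial, algebraic multiplicity of λ = -1 is 5. From dim ker(T − (-1)·I) = 3, there are exactly 3 Jordan blocks for λ = -1.
Step 2 — from the minimal polynomial, the factor (x + 1)^3 tells us the largest block for λ = -1 has size 3.
Step 3 — with total size 5, 3 blocks, and largest block 3, the block sizes (in nonincreasing order) are [3, 1, 1].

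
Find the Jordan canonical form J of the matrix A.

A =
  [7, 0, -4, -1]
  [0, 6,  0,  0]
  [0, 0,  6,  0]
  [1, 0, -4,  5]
J_2(6) ⊕ J_1(6) ⊕ J_1(6)

The characteristic polynomial is
  det(x·I − A) = x^4 - 24*x^3 + 216*x^2 - 864*x + 1296 = (x - 6)^4

Eigenvalues and multiplicities (the geometric multiplicity of λ is n − rank(A − λI), which equals the number of Jordan blocks for λ):
  λ = 6: algebraic multiplicity = 4, geometric multiplicity = 3

Determining the block sizes for each eigenvalue:
  λ = 6: 3 blocks summing to 4 forces exactly one block of size 2 and the rest size 1 → block sizes [2, 1, 1]

Assembling the blocks gives a Jordan form
J =
  [6, 1, 0, 0]
  [0, 6, 0, 0]
  [0, 0, 6, 0]
  [0, 0, 0, 6]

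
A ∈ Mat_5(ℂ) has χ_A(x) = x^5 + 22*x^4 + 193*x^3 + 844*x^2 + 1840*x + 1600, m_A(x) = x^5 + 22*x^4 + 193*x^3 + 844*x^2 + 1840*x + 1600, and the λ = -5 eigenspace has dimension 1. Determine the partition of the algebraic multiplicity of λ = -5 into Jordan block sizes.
Block sizes for λ = -5: [2]

Step 1 — from the characteristic polynomial, algebraic multiplicity of λ = -5 is 2. From dim ker(A − (-5)·I) = 1, there are exactly 1 Jordan blocks for λ = -5.
Step 2 — from the minimal polynomial, the factor (x + 5)^2 tells us the largest block for λ = -5 has size 2.
Step 3 — with total size 2, 1 blocks, and largest block 2, the block sizes (in nonincreasing order) are [2].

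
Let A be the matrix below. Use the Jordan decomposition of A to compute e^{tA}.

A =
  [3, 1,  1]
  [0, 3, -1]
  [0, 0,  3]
e^{tA} =
  [exp(3*t), t*exp(3*t), -t^2*exp(3*t)/2 + t*exp(3*t)]
  [0, exp(3*t), -t*exp(3*t)]
  [0, 0, exp(3*t)]

Strategy: write A = P · J · P⁻¹ where J is a Jordan canonical form, so e^{tA} = P · e^{tJ} · P⁻¹, and e^{tJ} can be computed block-by-block.

A has Jordan form
J =
  [3, 1, 0]
  [0, 3, 1]
  [0, 0, 3]
(up to reordering of blocks).

Per-block formulas:
  For a 3×3 Jordan block J_3(3): exp(t · J_3(3)) = e^(3t)·(I + t·N + (t^2/2)·N^2), where N is the 3×3 nilpotent shift.

After assembling e^{tJ} and conjugating by P, we get:

e^{tA} =
  [exp(3*t), t*exp(3*t), -t^2*exp(3*t)/2 + t*exp(3*t)]
  [0, exp(3*t), -t*exp(3*t)]
  [0, 0, exp(3*t)]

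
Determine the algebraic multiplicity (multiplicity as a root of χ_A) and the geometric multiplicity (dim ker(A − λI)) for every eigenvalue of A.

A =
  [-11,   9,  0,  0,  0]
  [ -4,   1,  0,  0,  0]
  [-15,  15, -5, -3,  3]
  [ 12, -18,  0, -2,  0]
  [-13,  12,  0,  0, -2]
λ = -5: alg = 3, geom = 2; λ = -2: alg = 2, geom = 2

Step 1 — factor the characteristic polynomial to read off the algebraic multiplicities:
  χ_A(x) = (x + 2)^2*(x + 5)^3

Step 2 — compute geometric multiplicities via the rank-nullity identity g(λ) = n − rank(A − λI):
  rank(A − (-5)·I) = 3, so dim ker(A − (-5)·I) = n − 3 = 2
  rank(A − (-2)·I) = 3, so dim ker(A − (-2)·I) = n − 3 = 2

Summary:
  λ = -5: algebraic multiplicity = 3, geometric multiplicity = 2
  λ = -2: algebraic multiplicity = 2, geometric multiplicity = 2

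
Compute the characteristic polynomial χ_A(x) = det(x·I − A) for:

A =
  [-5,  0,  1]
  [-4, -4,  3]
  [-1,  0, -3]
x^3 + 12*x^2 + 48*x + 64

Expanding det(x·I − A) (e.g. by cofactor expansion or by noting that A is similar to its Jordan form J, which has the same characteristic polynomial as A) gives
  χ_A(x) = x^3 + 12*x^2 + 48*x + 64
which factors as (x + 4)^3. The eigenvalues (with algebraic multiplicities) are λ = -4 with multiplicity 3.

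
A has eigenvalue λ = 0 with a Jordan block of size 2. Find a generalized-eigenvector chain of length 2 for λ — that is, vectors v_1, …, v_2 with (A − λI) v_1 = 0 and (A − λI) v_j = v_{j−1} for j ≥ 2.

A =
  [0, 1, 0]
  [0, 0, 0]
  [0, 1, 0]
A Jordan chain for λ = 0 of length 2:
v_1 = (1, 0, 1)ᵀ
v_2 = (0, 1, 0)ᵀ

Let N = A − (0)·I. We want v_2 with N^2 v_2 = 0 but N^1 v_2 ≠ 0; then v_{j-1} := N · v_j for j = 2, …, 2.

Pick v_2 = (0, 1, 0)ᵀ.
Then v_1 = N · v_2 = (1, 0, 1)ᵀ.

Sanity check: (A − (0)·I) v_1 = (0, 0, 0)ᵀ = 0. ✓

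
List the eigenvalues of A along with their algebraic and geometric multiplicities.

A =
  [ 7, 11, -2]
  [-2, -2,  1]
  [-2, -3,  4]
λ = 3: alg = 3, geom = 1

Step 1 — factor the characteristic polynomial to read off the algebraic multiplicities:
  χ_A(x) = (x - 3)^3

Step 2 — compute geometric multiplicities via the rank-nullity identity g(λ) = n − rank(A − λI):
  rank(A − (3)·I) = 2, so dim ker(A − (3)·I) = n − 2 = 1

Summary:
  λ = 3: algebraic multiplicity = 3, geometric multiplicity = 1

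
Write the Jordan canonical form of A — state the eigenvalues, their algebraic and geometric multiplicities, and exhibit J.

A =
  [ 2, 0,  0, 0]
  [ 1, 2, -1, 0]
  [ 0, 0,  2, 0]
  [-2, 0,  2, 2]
J_2(2) ⊕ J_1(2) ⊕ J_1(2)

The characteristic polynomial is
  det(x·I − A) = x^4 - 8*x^3 + 24*x^2 - 32*x + 16 = (x - 2)^4

Eigenvalues and multiplicities (the geometric multiplicity of λ is n − rank(A − λI), which equals the number of Jordan blocks for λ):
  λ = 2: algebraic multiplicity = 4, geometric multiplicity = 3

Determining the block sizes for each eigenvalue:
  λ = 2: 3 blocks summing to 4 forces exactly one block of size 2 and the rest size 1 → block sizes [2, 1, 1]

Assembling the blocks gives a Jordan form
J =
  [2, 1, 0, 0]
  [0, 2, 0, 0]
  [0, 0, 2, 0]
  [0, 0, 0, 2]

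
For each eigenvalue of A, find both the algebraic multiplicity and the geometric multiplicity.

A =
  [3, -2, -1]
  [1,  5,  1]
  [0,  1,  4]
λ = 4: alg = 3, geom = 1

Step 1 — factor the characteristic polynomial to read off the algebraic multiplicities:
  χ_A(x) = (x - 4)^3

Step 2 — compute geometric multiplicities via the rank-nullity identity g(λ) = n − rank(A − λI):
  rank(A − (4)·I) = 2, so dim ker(A − (4)·I) = n − 2 = 1

Summary:
  λ = 4: algebraic multiplicity = 3, geometric multiplicity = 1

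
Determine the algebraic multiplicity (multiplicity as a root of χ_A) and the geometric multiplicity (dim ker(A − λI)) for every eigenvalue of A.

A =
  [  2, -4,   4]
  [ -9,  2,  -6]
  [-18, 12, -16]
λ = -4: alg = 3, geom = 2

Step 1 — factor the characteristic polynomial to read off the algebraic multiplicities:
  χ_A(x) = (x + 4)^3

Step 2 — compute geometric multiplicities via the rank-nullity identity g(λ) = n − rank(A − λI):
  rank(A − (-4)·I) = 1, so dim ker(A − (-4)·I) = n − 1 = 2

Summary:
  λ = -4: algebraic multiplicity = 3, geometric multiplicity = 2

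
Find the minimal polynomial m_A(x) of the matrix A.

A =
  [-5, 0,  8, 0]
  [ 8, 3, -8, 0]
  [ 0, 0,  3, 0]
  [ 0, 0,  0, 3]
x^2 + 2*x - 15

The characteristic polynomial is χ_A(x) = (x - 3)^3*(x + 5), so the eigenvalues are known. The minimal polynomial is
  m_A(x) = Π_λ (x − λ)^{k_λ}
where k_λ is the size of the *largest* Jordan block for λ (equivalently, the smallest k with (A − λI)^k v = 0 for every generalised eigenvector v of λ).

  λ = -5: largest Jordan block has size 1, contributing (x + 5)
  λ = 3: largest Jordan block has size 1, contributing (x − 3)

So m_A(x) = (x - 3)*(x + 5) = x^2 + 2*x - 15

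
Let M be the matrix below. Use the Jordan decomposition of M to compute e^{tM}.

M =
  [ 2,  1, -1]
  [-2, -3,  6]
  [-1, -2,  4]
e^{tM} =
  [t*exp(t) + exp(t), -t^2*exp(t)/2 + t*exp(t), t^2*exp(t) - t*exp(t)]
  [-2*t*exp(t), t^2*exp(t) - 4*t*exp(t) + exp(t), -2*t^2*exp(t) + 6*t*exp(t)]
  [-t*exp(t), t^2*exp(t)/2 - 2*t*exp(t), -t^2*exp(t) + 3*t*exp(t) + exp(t)]

Strategy: write M = P · J · P⁻¹ where J is a Jordan canonical form, so e^{tM} = P · e^{tJ} · P⁻¹, and e^{tJ} can be computed block-by-block.

M has Jordan form
J =
  [1, 1, 0]
  [0, 1, 1]
  [0, 0, 1]
(up to reordering of blocks).

Per-block formulas:
  For a 3×3 Jordan block J_3(1): exp(t · J_3(1)) = e^(1t)·(I + t·N + (t^2/2)·N^2), where N is the 3×3 nilpotent shift.

After assembling e^{tJ} and conjugating by P, we get:

e^{tM} =
  [t*exp(t) + exp(t), -t^2*exp(t)/2 + t*exp(t), t^2*exp(t) - t*exp(t)]
  [-2*t*exp(t), t^2*exp(t) - 4*t*exp(t) + exp(t), -2*t^2*exp(t) + 6*t*exp(t)]
  [-t*exp(t), t^2*exp(t)/2 - 2*t*exp(t), -t^2*exp(t) + 3*t*exp(t) + exp(t)]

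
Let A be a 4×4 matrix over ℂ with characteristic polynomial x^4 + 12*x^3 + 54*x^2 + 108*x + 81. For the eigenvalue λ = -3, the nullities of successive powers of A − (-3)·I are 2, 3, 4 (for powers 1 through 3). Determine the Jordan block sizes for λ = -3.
Block sizes for λ = -3: [3, 1]

From the dimensions of kernels of powers, the number of Jordan blocks of size at least j is d_j − d_{j−1} where d_j = dim ker(N^j) (with d_0 = 0). Computing the differences gives [2, 1, 1].
The number of blocks of size exactly k is (#blocks of size ≥ k) − (#blocks of size ≥ k + 1), so the partition is: 1 block(s) of size 1, 1 block(s) of size 3.
In nonincreasing order the block sizes are [3, 1].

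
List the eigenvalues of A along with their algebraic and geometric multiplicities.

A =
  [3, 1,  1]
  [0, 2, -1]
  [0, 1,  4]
λ = 3: alg = 3, geom = 2

Step 1 — factor the characteristic polynomial to read off the algebraic multiplicities:
  χ_A(x) = (x - 3)^3

Step 2 — compute geometric multiplicities via the rank-nullity identity g(λ) = n − rank(A − λI):
  rank(A − (3)·I) = 1, so dim ker(A − (3)·I) = n − 1 = 2

Summary:
  λ = 3: algebraic multiplicity = 3, geometric multiplicity = 2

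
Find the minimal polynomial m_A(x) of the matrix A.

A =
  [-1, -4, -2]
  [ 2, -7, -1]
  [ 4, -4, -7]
x^2 + 10*x + 25

The characteristic polynomial is χ_A(x) = (x + 5)^3, so the eigenvalues are known. The minimal polynomial is
  m_A(x) = Π_λ (x − λ)^{k_λ}
where k_λ is the size of the *largest* Jordan block for λ (equivalently, the smallest k with (A − λI)^k v = 0 for every generalised eigenvector v of λ).

  λ = -5: largest Jordan block has size 2, contributing (x + 5)^2

So m_A(x) = (x + 5)^2 = x^2 + 10*x + 25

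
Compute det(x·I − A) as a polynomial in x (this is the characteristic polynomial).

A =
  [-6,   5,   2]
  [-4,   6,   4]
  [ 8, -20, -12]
x^3 + 12*x^2 + 48*x + 64

Expanding det(x·I − A) (e.g. by cofactor expansion or by noting that A is similar to its Jordan form J, which has the same characteristic polynomial as A) gives
  χ_A(x) = x^3 + 12*x^2 + 48*x + 64
which factors as (x + 4)^3. The eigenvalues (with algebraic multiplicities) are λ = -4 with multiplicity 3.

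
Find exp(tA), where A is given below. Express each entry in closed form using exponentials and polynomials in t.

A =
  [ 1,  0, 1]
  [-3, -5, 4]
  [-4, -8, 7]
e^{tA} =
  [-2*t^2*exp(t) + exp(t), -4*t^2*exp(t), 3*t^2*exp(t) + t*exp(t)]
  [t^2*exp(t) - 3*t*exp(t), 2*t^2*exp(t) - 6*t*exp(t) + exp(t), -3*t^2*exp(t)/2 + 4*t*exp(t)]
  [-4*t*exp(t), -8*t*exp(t), 6*t*exp(t) + exp(t)]

Strategy: write A = P · J · P⁻¹ where J is a Jordan canonical form, so e^{tA} = P · e^{tJ} · P⁻¹, and e^{tJ} can be computed block-by-block.

A has Jordan form
J =
  [1, 1, 0]
  [0, 1, 1]
  [0, 0, 1]
(up to reordering of blocks).

Per-block formulas:
  For a 3×3 Jordan block J_3(1): exp(t · J_3(1)) = e^(1t)·(I + t·N + (t^2/2)·N^2), where N is the 3×3 nilpotent shift.

After assembling e^{tJ} and conjugating by P, we get:

e^{tA} =
  [-2*t^2*exp(t) + exp(t), -4*t^2*exp(t), 3*t^2*exp(t) + t*exp(t)]
  [t^2*exp(t) - 3*t*exp(t), 2*t^2*exp(t) - 6*t*exp(t) + exp(t), -3*t^2*exp(t)/2 + 4*t*exp(t)]
  [-4*t*exp(t), -8*t*exp(t), 6*t*exp(t) + exp(t)]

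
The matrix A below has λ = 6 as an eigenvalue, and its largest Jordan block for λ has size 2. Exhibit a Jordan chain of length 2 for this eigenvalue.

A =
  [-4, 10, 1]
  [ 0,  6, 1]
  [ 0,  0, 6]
A Jordan chain for λ = 6 of length 2:
v_1 = (1, 1, 0)ᵀ
v_2 = (0, 0, 1)ᵀ

Let N = A − (6)·I. We want v_2 with N^2 v_2 = 0 but N^1 v_2 ≠ 0; then v_{j-1} := N · v_j for j = 2, …, 2.

Pick v_2 = (0, 0, 1)ᵀ.
Then v_1 = N · v_2 = (1, 1, 0)ᵀ.

Sanity check: (A − (6)·I) v_1 = (0, 0, 0)ᵀ = 0. ✓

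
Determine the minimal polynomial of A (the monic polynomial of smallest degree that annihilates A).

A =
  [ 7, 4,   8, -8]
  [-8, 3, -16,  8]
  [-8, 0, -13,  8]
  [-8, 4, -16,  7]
x^2 - 2*x - 3

The characteristic polynomial is χ_A(x) = (x - 3)^2*(x + 1)^2, so the eigenvalues are known. The minimal polynomial is
  m_A(x) = Π_λ (x − λ)^{k_λ}
where k_λ is the size of the *largest* Jordan block for λ (equivalently, the smallest k with (A − λI)^k v = 0 for every generalised eigenvector v of λ).

  λ = -1: largest Jordan block has size 1, contributing (x + 1)
  λ = 3: largest Jordan block has size 1, contributing (x − 3)

So m_A(x) = (x - 3)*(x + 1) = x^2 - 2*x - 3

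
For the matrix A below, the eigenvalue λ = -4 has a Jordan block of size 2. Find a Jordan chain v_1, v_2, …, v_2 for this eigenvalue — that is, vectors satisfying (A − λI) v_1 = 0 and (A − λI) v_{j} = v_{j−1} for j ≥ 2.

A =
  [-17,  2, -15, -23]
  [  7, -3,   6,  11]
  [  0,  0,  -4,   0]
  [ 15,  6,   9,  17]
A Jordan chain for λ = -4 of length 2:
v_1 = (-15, 6, 0, 9)ᵀ
v_2 = (1, -1, 0, 0)ᵀ

Let N = A − (-4)·I. We want v_2 with N^2 v_2 = 0 but N^1 v_2 ≠ 0; then v_{j-1} := N · v_j for j = 2, …, 2.

Pick v_2 = (1, -1, 0, 0)ᵀ.
Then v_1 = N · v_2 = (-15, 6, 0, 9)ᵀ.

Sanity check: (A − (-4)·I) v_1 = (0, 0, 0, 0)ᵀ = 0. ✓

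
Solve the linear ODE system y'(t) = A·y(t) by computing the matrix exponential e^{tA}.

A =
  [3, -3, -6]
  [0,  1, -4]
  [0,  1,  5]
e^{tA} =
  [exp(3*t), -3*t*exp(3*t), -6*t*exp(3*t)]
  [0, -2*t*exp(3*t) + exp(3*t), -4*t*exp(3*t)]
  [0, t*exp(3*t), 2*t*exp(3*t) + exp(3*t)]

Strategy: write A = P · J · P⁻¹ where J is a Jordan canonical form, so e^{tA} = P · e^{tJ} · P⁻¹, and e^{tJ} can be computed block-by-block.

A has Jordan form
J =
  [3, 1, 0]
  [0, 3, 0]
  [0, 0, 3]
(up to reordering of blocks).

Per-block formulas:
  For a 1×1 block at λ = 3: exp(t · [3]) = [e^(3t)].
  For a 2×2 Jordan block J_2(3): exp(t · J_2(3)) = e^(3t)·(I + t·N), where N is the 2×2 nilpotent shift.

After assembling e^{tJ} and conjugating by P, we get:

e^{tA} =
  [exp(3*t), -3*t*exp(3*t), -6*t*exp(3*t)]
  [0, -2*t*exp(3*t) + exp(3*t), -4*t*exp(3*t)]
  [0, t*exp(3*t), 2*t*exp(3*t) + exp(3*t)]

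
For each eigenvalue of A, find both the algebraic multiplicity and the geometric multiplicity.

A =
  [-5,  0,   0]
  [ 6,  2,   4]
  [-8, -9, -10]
λ = -5: alg = 1, geom = 1; λ = -4: alg = 2, geom = 1

Step 1 — factor the characteristic polynomial to read off the algebraic multiplicities:
  χ_A(x) = (x + 4)^2*(x + 5)

Step 2 — compute geometric multiplicities via the rank-nullity identity g(λ) = n − rank(A − λI):
  rank(A − (-5)·I) = 2, so dim ker(A − (-5)·I) = n − 2 = 1
  rank(A − (-4)·I) = 2, so dim ker(A − (-4)·I) = n − 2 = 1

Summary:
  λ = -5: algebraic multiplicity = 1, geometric multiplicity = 1
  λ = -4: algebraic multiplicity = 2, geometric multiplicity = 1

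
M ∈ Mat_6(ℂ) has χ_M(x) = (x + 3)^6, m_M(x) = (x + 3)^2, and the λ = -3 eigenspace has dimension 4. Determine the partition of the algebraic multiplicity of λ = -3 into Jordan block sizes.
Block sizes for λ = -3: [2, 2, 1, 1]

Step 1 — from the characteristic polynomial, algebraic multiplicity of λ = -3 is 6. From dim ker(M − (-3)·I) = 4, there are exactly 4 Jordan blocks for λ = -3.
Step 2 — from the minimal polynomial, the factor (x + 3)^2 tells us the largest block for λ = -3 has size 2.
Step 3 — with total size 6, 4 blocks, and largest block 2, the block sizes (in nonincreasing order) are [2, 2, 1, 1].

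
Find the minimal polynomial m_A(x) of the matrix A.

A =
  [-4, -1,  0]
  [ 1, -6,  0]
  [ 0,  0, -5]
x^2 + 10*x + 25

The characteristic polynomial is χ_A(x) = (x + 5)^3, so the eigenvalues are known. The minimal polynomial is
  m_A(x) = Π_λ (x − λ)^{k_λ}
where k_λ is the size of the *largest* Jordan block for λ (equivalently, the smallest k with (A − λI)^k v = 0 for every generalised eigenvector v of λ).

  λ = -5: largest Jordan block has size 2, contributing (x + 5)^2

So m_A(x) = (x + 5)^2 = x^2 + 10*x + 25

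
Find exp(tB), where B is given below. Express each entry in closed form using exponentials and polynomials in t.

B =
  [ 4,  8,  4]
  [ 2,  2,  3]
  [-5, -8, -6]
e^{tB} =
  [6*t^2 + 4*t + 1, 8*t^2 + 8*t, 8*t^2 + 4*t]
  [-3*t^2/2 + 2*t, -2*t^2 + 2*t + 1, -2*t^2 + 3*t]
  [-3*t^2 - 5*t, -4*t^2 - 8*t, -4*t^2 - 6*t + 1]

Strategy: write B = P · J · P⁻¹ where J is a Jordan canonical form, so e^{tB} = P · e^{tJ} · P⁻¹, and e^{tJ} can be computed block-by-block.

B has Jordan form
J =
  [0, 1, 0]
  [0, 0, 1]
  [0, 0, 0]
(up to reordering of blocks).

Per-block formulas:
  For a 3×3 Jordan block J_3(0): exp(t · J_3(0)) = e^(0t)·(I + t·N + (t^2/2)·N^2), where N is the 3×3 nilpotent shift.

After assembling e^{tJ} and conjugating by P, we get:

e^{tB} =
  [6*t^2 + 4*t + 1, 8*t^2 + 8*t, 8*t^2 + 4*t]
  [-3*t^2/2 + 2*t, -2*t^2 + 2*t + 1, -2*t^2 + 3*t]
  [-3*t^2 - 5*t, -4*t^2 - 8*t, -4*t^2 - 6*t + 1]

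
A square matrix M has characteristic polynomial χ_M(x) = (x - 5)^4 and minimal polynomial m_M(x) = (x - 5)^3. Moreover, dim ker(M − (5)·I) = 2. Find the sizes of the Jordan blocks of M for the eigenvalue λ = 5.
Block sizes for λ = 5: [3, 1]

Step 1 — from the characteristic polynomial, algebraic multiplicity of λ = 5 is 4. From dim ker(M − (5)·I) = 2, there are exactly 2 Jordan blocks for λ = 5.
Step 2 — from the minimal polynomial, the factor (x − 5)^3 tells us the largest block for λ = 5 has size 3.
Step 3 — with total size 4, 2 blocks, and largest block 3, the block sizes (in nonincreasing order) are [3, 1].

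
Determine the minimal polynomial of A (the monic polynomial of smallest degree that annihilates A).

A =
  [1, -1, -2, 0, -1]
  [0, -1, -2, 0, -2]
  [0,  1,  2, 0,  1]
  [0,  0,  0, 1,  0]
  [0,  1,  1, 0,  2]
x^3 - 3*x^2 + 3*x - 1

The characteristic polynomial is χ_A(x) = (x - 1)^5, so the eigenvalues are known. The minimal polynomial is
  m_A(x) = Π_λ (x − λ)^{k_λ}
where k_λ is the size of the *largest* Jordan block for λ (equivalently, the smallest k with (A − λI)^k v = 0 for every generalised eigenvector v of λ).

  λ = 1: largest Jordan block has size 3, contributing (x − 1)^3

So m_A(x) = (x - 1)^3 = x^3 - 3*x^2 + 3*x - 1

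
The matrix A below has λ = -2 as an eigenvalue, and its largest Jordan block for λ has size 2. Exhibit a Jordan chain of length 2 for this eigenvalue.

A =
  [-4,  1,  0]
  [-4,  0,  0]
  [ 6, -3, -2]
A Jordan chain for λ = -2 of length 2:
v_1 = (-2, -4, 6)ᵀ
v_2 = (1, 0, 0)ᵀ

Let N = A − (-2)·I. We want v_2 with N^2 v_2 = 0 but N^1 v_2 ≠ 0; then v_{j-1} := N · v_j for j = 2, …, 2.

Pick v_2 = (1, 0, 0)ᵀ.
Then v_1 = N · v_2 = (-2, -4, 6)ᵀ.

Sanity check: (A − (-2)·I) v_1 = (0, 0, 0)ᵀ = 0. ✓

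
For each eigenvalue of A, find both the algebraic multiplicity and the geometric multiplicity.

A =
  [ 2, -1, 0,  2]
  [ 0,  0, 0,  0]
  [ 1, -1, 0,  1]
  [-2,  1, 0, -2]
λ = 0: alg = 4, geom = 2

Step 1 — factor the characteristic polynomial to read off the algebraic multiplicities:
  χ_A(x) = x^4

Step 2 — compute geometric multiplicities via the rank-nullity identity g(λ) = n − rank(A − λI):
  rank(A − (0)·I) = 2, so dim ker(A − (0)·I) = n − 2 = 2

Summary:
  λ = 0: algebraic multiplicity = 4, geometric multiplicity = 2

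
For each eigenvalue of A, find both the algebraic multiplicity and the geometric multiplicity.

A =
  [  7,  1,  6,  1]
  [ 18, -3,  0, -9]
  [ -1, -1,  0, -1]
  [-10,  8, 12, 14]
λ = 3: alg = 2, geom = 1; λ = 6: alg = 2, geom = 2

Step 1 — factor the characteristic polynomial to read off the algebraic multiplicities:
  χ_A(x) = (x - 6)^2*(x - 3)^2

Step 2 — compute geometric multiplicities via the rank-nullity identity g(λ) = n − rank(A − λI):
  rank(A − (3)·I) = 3, so dim ker(A − (3)·I) = n − 3 = 1
  rank(A − (6)·I) = 2, so dim ker(A − (6)·I) = n − 2 = 2

Summary:
  λ = 3: algebraic multiplicity = 2, geometric multiplicity = 1
  λ = 6: algebraic multiplicity = 2, geometric multiplicity = 2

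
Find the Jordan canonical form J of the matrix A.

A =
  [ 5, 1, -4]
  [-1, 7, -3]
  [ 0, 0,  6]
J_3(6)

The characteristic polynomial is
  det(x·I − A) = x^3 - 18*x^2 + 108*x - 216 = (x - 6)^3

Eigenvalues and multiplicities (the geometric multiplicity of λ is n − rank(A − λI), which equals the number of Jordan blocks for λ):
  λ = 6: algebraic multiplicity = 3, geometric multiplicity = 1

Determining the block sizes for each eigenvalue:
  λ = 6: one block (gm = 1), so the single block has size am = 3 → block sizes [3]

Assembling the blocks gives a Jordan form
J =
  [6, 1, 0]
  [0, 6, 1]
  [0, 0, 6]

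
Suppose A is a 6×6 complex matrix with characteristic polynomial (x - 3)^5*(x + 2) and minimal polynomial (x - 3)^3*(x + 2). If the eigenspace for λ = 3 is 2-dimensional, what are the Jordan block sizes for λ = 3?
Block sizes for λ = 3: [3, 2]

Step 1 — from the characteristic polynomial, algebraic multiplicity of λ = 3 is 5. From dim ker(A − (3)·I) = 2, there are exactly 2 Jordan blocks for λ = 3.
Step 2 — from the minimal polynomial, the factor (x − 3)^3 tells us the largest block for λ = 3 has size 3.
Step 3 — with total size 5, 2 blocks, and largest block 3, the block sizes (in nonincreasing order) are [3, 2].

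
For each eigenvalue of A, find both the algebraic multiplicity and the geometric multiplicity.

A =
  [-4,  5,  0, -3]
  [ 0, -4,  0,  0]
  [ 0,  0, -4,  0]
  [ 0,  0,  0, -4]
λ = -4: alg = 4, geom = 3

Step 1 — factor the characteristic polynomial to read off the algebraic multiplicities:
  χ_A(x) = (x + 4)^4

Step 2 — compute geometric multiplicities via the rank-nullity identity g(λ) = n − rank(A − λI):
  rank(A − (-4)·I) = 1, so dim ker(A − (-4)·I) = n − 1 = 3

Summary:
  λ = -4: algebraic multiplicity = 4, geometric multiplicity = 3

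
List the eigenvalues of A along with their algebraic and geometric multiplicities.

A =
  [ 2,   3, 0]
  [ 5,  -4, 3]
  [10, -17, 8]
λ = 2: alg = 3, geom = 1

Step 1 — factor the characteristic polynomial to read off the algebraic multiplicities:
  χ_A(x) = (x - 2)^3

Step 2 — compute geometric multiplicities via the rank-nullity identity g(λ) = n − rank(A − λI):
  rank(A − (2)·I) = 2, so dim ker(A − (2)·I) = n − 2 = 1

Summary:
  λ = 2: algebraic multiplicity = 3, geometric multiplicity = 1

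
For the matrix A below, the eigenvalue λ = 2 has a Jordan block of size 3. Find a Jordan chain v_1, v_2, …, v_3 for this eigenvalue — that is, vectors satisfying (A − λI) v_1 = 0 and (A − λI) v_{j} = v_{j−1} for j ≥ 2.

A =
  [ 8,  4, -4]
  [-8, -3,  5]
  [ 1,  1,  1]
A Jordan chain for λ = 2 of length 3:
v_1 = (0, -3, -3)ᵀ
v_2 = (6, -8, 1)ᵀ
v_3 = (1, 0, 0)ᵀ

Let N = A − (2)·I. We want v_3 with N^3 v_3 = 0 but N^2 v_3 ≠ 0; then v_{j-1} := N · v_j for j = 3, …, 2.

Pick v_3 = (1, 0, 0)ᵀ.
Then v_2 = N · v_3 = (6, -8, 1)ᵀ.
Then v_1 = N · v_2 = (0, -3, -3)ᵀ.

Sanity check: (A − (2)·I) v_1 = (0, 0, 0)ᵀ = 0. ✓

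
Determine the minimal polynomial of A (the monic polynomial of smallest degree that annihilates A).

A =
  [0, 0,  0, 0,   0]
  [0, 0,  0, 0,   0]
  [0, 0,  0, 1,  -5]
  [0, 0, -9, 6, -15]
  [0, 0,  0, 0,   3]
x^3 - 6*x^2 + 9*x

The characteristic polynomial is χ_A(x) = x^2*(x - 3)^3, so the eigenvalues are known. The minimal polynomial is
  m_A(x) = Π_λ (x − λ)^{k_λ}
where k_λ is the size of the *largest* Jordan block for λ (equivalently, the smallest k with (A − λI)^k v = 0 for every generalised eigenvector v of λ).

  λ = 0: largest Jordan block has size 1, contributing (x − 0)
  λ = 3: largest Jordan block has size 2, contributing (x − 3)^2

So m_A(x) = x*(x - 3)^2 = x^3 - 6*x^2 + 9*x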